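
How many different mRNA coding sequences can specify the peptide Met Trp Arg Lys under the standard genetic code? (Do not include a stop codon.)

12

Met: 1 codon.
Trp: 1 codon.
Arg: 6 codons.
Lys: 2 codons.
1 × 1 × 6 × 2 = 12.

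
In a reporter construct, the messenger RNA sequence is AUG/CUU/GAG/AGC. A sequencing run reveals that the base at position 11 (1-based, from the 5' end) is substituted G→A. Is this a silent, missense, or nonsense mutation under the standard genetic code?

missense

Position 11 falls in codon 4: AGC → Ser.
After the substitution the codon is AAC → Asn.
Ser ≠ Asn, so this is a missense mutation.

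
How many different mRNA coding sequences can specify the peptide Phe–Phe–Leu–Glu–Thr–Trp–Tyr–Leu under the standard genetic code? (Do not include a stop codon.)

2304

Phe: 2 codons.
Phe: 2 codons.
Leu: 6 codons.
Glu: 2 codons.
Thr: 4 codons.
Trp: 1 codon.
Tyr: 2 codons.
Leu: 6 codons.
2 × 2 × 6 × 2 × 4 × 1 × 2 × 6 = 2304.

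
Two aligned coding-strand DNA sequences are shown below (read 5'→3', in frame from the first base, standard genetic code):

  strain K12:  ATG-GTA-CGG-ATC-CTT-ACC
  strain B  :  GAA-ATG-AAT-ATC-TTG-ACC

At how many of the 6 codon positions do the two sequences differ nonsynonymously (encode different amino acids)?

Codon 1: ATG Met / GAA Glu — nonsynonymous.
Codon 2: GTA Val / ATG Met — nonsynonymous.
Codon 3: CGG Arg / AAT Asn — nonsynonymous.
Codon 4: ATC Ile / ATC Ile — identical.
Codon 5: CTT Leu / TTG Leu — synonymous.
Codon 6: ACC Thr / ACC Thr — identical.
Nonsynonymous differences: 3.

3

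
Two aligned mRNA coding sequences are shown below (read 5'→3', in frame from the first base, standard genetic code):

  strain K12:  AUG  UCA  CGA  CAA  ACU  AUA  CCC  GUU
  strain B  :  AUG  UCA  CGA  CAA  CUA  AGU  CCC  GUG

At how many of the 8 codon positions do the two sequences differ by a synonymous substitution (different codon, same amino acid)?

Codon 1: AUG Met / AUG Met — identical.
Codon 2: UCA Ser / UCA Ser — identical.
Codon 3: CGA Arg / CGA Arg — identical.
Codon 4: CAA Gln / CAA Gln — identical.
Codon 5: ACU Thr / CUA Leu — nonsynonymous.
Codon 6: AUA Ile / AGU Ser — nonsynonymous.
Codon 7: CCC Pro / CCC Pro — identical.
Codon 8: GUU Val / GUG Val — synonymous.
Synonymous differences: 1.

1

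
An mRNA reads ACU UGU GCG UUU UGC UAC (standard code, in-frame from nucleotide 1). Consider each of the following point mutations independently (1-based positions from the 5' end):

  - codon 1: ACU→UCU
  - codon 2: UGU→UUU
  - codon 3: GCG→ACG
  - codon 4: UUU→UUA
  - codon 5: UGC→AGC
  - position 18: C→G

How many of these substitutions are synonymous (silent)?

0

Codon 1: ACU (Thr) → UCU (Ser) — missense.
Codon 2: UGU (Cys) → UUU (Phe) — missense.
Codon 3: GCG (Ala) → ACG (Thr) — missense.
Codon 4: UUU (Phe) → UUA (Leu) — missense.
Codon 5: UGC (Cys) → AGC (Ser) — missense.
Codon 6: UAC (Tyr) → UAG (Stop) — nonsense.
Synonymous: 0 of 6.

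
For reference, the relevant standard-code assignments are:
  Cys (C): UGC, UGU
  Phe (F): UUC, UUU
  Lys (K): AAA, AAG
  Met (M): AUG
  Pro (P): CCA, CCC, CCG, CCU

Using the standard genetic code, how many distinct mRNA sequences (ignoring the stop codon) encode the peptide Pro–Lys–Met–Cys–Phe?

Pro: 4 codons.
Lys: 2 codons.
Met: 1 codon.
Cys: 2 codons.
Phe: 2 codons.
4 × 2 × 1 × 2 × 2 = 32.

32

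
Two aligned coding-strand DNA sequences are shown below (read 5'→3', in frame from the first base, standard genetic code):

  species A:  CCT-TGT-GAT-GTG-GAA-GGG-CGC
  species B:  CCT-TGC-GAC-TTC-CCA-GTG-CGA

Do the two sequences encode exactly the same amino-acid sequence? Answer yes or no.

no

Codon 1: CCT Pro / CCT Pro — identical.
Codon 2: TGT Cys / TGC Cys — synonymous.
Codon 3: GAT Asp / GAC Asp — synonymous.
Codon 4: GTG Val / TTC Phe — nonsynonymous.
Codon 5: GAA Glu / CCA Pro — nonsynonymous.
Codon 6: GGG Gly / GTG Val — nonsynonymous.
Codon 7: CGC Arg / CGA Arg — synonymous.
Nonsynonymous differences: 3 → different protein.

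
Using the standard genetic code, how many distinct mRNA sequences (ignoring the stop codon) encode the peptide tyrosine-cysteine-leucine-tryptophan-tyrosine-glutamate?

96

Tyr: 2 codons.
Cys: 2 codons.
Leu: 6 codons.
Trp: 1 codon.
Tyr: 2 codons.
Glu: 2 codons.
2 × 2 × 6 × 1 × 2 × 2 = 96.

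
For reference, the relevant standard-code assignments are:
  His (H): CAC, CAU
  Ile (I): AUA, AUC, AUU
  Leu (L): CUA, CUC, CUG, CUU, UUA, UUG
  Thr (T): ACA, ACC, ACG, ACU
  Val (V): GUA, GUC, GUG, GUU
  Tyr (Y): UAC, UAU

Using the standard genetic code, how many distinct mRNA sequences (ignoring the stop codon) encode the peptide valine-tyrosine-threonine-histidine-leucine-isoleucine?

1152

Val: 4 codons.
Tyr: 2 codons.
Thr: 4 codons.
His: 2 codons.
Leu: 6 codons.
Ile: 3 codons.
4 × 2 × 4 × 2 × 6 × 3 = 1152.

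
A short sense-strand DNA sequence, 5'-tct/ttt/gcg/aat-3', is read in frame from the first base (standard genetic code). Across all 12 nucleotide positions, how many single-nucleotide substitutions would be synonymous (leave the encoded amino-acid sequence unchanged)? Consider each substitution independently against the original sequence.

Codon 1 (TCT, Ser): 3 synonymous substitutions.
Codon 2 (TTT, Phe): 1 synonymous substitution.
Codon 3 (GCG, Ala): 3 synonymous substitutions.
Codon 4 (AAT, Asn): 1 synonymous substitution.
Total: 3 + 1 + 3 + 1 = 8.

8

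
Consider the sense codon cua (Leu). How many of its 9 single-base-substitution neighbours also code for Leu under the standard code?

4

Position 1: UUA → 1 synonymous.
Position 2: none → 0 synonymous.
Position 3: CUU, CUC, CUG → 3 synonymous.
Total: 1 + 0 + 3 = 4.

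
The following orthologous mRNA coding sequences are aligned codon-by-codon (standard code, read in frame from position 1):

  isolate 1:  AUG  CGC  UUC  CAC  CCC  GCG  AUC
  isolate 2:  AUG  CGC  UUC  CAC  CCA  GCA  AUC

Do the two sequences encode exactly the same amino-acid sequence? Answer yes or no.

yes

Codon 1: AUG Met / AUG Met — identical.
Codon 2: CGC Arg / CGC Arg — identical.
Codon 3: UUC Phe / UUC Phe — identical.
Codon 4: CAC His / CAC His — identical.
Codon 5: CCC Pro / CCA Pro — synonymous.
Codon 6: GCG Ala / GCA Ala — synonymous.
Codon 7: AUC Ile / AUC Ile — identical.
Nonsynonymous differences: 0 → same protein.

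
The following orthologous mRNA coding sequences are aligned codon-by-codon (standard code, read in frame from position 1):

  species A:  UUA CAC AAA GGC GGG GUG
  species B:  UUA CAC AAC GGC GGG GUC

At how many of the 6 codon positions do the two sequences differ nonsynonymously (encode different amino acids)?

1

Codon 1: UUA Leu / UUA Leu — identical.
Codon 2: CAC His / CAC His — identical.
Codon 3: AAA Lys / AAC Asn — nonsynonymous.
Codon 4: GGC Gly / GGC Gly — identical.
Codon 5: GGG Gly / GGG Gly — identical.
Codon 6: GUG Val / GUC Val — synonymous.
Nonsynonymous differences: 1.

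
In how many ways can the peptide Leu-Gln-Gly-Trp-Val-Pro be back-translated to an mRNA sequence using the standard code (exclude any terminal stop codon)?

768

Leu: 6 codons.
Gln: 2 codons.
Gly: 4 codons.
Trp: 1 codon.
Val: 4 codons.
Pro: 4 codons.
6 × 2 × 4 × 1 × 4 × 4 = 768.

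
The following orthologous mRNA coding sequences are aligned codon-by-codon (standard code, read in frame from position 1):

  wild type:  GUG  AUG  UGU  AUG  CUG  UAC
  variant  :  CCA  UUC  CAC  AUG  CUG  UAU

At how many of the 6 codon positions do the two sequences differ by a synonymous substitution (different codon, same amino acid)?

1

Codon 1: GUG Val / CCA Pro — nonsynonymous.
Codon 2: AUG Met / UUC Phe — nonsynonymous.
Codon 3: UGU Cys / CAC His — nonsynonymous.
Codon 4: AUG Met / AUG Met — identical.
Codon 5: CUG Leu / CUG Leu — identical.
Codon 6: UAC Tyr / UAU Tyr — synonymous.
Synonymous differences: 1.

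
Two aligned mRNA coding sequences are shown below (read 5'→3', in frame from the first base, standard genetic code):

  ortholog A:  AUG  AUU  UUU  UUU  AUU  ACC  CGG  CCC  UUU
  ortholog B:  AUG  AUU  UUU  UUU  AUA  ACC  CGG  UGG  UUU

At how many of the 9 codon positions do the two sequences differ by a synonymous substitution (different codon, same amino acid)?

Codon 1: AUG Met / AUG Met — identical.
Codon 2: AUU Ile / AUU Ile — identical.
Codon 3: UUU Phe / UUU Phe — identical.
Codon 4: UUU Phe / UUU Phe — identical.
Codon 5: AUU Ile / AUA Ile — synonymous.
Codon 6: ACC Thr / ACC Thr — identical.
Codon 7: CGG Arg / CGG Arg — identical.
Codon 8: CCC Pro / UGG Trp — nonsynonymous.
Codon 9: UUU Phe / UUU Phe — identical.
Synonymous differences: 1.

1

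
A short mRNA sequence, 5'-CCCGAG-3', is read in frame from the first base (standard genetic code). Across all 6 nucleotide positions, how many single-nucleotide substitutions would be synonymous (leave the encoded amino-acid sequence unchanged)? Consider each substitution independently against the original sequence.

4

Codon 1 (CCC, Pro): 3 synonymous substitutions.
Codon 2 (GAG, Glu): 1 synonymous substitution.
Total: 3 + 1 = 4.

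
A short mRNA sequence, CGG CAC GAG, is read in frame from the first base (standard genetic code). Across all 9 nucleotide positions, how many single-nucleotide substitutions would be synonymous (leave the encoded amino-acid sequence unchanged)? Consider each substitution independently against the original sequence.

6

Codon 1 (CGG, Arg): 4 synonymous substitutions.
Codon 2 (CAC, His): 1 synonymous substitution.
Codon 3 (GAG, Glu): 1 synonymous substitution.
Total: 4 + 1 + 1 = 6.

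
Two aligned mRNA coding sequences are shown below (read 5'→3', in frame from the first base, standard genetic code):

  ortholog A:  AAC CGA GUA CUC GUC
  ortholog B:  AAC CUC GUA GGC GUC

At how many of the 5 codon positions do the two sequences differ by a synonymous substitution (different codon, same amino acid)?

Codon 1: AAC Asn / AAC Asn — identical.
Codon 2: CGA Arg / CUC Leu — nonsynonymous.
Codon 3: GUA Val / GUA Val — identical.
Codon 4: CUC Leu / GGC Gly — nonsynonymous.
Codon 5: GUC Val / GUC Val — identical.
Synonymous differences: 0.

0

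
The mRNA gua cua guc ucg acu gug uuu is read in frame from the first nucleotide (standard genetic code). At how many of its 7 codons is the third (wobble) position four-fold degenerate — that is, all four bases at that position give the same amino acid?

6

Codon 1 GUA (Val): third position 4-fold.
Codon 2 CUA (Leu): third position 4-fold.
Codon 3 GUC (Val): third position 4-fold.
Codon 4 UCG (Ser): third position 4-fold.
Codon 5 ACU (Thr): third position 4-fold.
Codon 6 GUG (Val): third position 4-fold.
Codon 7 UUU (Phe): third position 2-fold.
Four-fold degenerate third positions: 6.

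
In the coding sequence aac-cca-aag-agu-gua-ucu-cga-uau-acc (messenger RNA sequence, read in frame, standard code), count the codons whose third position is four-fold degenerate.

Codon 1 AAC (Asn): third position 2-fold.
Codon 2 CCA (Pro): third position 4-fold.
Codon 3 AAG (Lys): third position 2-fold.
Codon 4 AGU (Ser): third position 2-fold.
Codon 5 GUA (Val): third position 4-fold.
Codon 6 UCU (Ser): third position 4-fold.
Codon 7 CGA (Arg): third position 4-fold.
Codon 8 UAU (Tyr): third position 2-fold.
Codon 9 ACC (Thr): third position 4-fold.
Four-fold degenerate third positions: 5.

5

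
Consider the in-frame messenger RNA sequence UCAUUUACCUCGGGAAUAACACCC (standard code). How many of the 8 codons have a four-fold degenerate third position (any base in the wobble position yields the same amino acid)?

6

Codon 1 UCA (Ser): third position 4-fold.
Codon 2 UUU (Phe): third position 2-fold.
Codon 3 ACC (Thr): third position 4-fold.
Codon 4 UCG (Ser): third position 4-fold.
Codon 5 GGA (Gly): third position 4-fold.
Codon 6 AUA (Ile): third position 3-fold.
Codon 7 ACA (Thr): third position 4-fold.
Codon 8 CCC (Pro): third position 4-fold.
Four-fold degenerate third positions: 6.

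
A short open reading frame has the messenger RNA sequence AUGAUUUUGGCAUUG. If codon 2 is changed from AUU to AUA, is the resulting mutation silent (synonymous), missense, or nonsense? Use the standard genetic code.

Position 6 falls in codon 2: AUU → Ile.
After the substitution the codon is AUA → Ile.
Both encode Ile, so the change is synonymous.

silent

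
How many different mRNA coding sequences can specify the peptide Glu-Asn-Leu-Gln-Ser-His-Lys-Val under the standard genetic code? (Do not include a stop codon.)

Glu: 2 codons.
Asn: 2 codons.
Leu: 6 codons.
Gln: 2 codons.
Ser: 6 codons.
His: 2 codons.
Lys: 2 codons.
Val: 4 codons.
2 × 2 × 6 × 2 × 6 × 2 × 2 × 4 = 4608.

4608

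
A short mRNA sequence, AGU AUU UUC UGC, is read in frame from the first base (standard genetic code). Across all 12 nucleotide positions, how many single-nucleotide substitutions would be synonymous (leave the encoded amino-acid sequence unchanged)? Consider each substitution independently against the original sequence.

Codon 1 (AGU, Ser): 1 synonymous substitution.
Codon 2 (AUU, Ile): 2 synonymous substitutions.
Codon 3 (UUC, Phe): 1 synonymous substitution.
Codon 4 (UGC, Cys): 1 synonymous substitution.
Total: 1 + 2 + 1 + 1 = 5.

5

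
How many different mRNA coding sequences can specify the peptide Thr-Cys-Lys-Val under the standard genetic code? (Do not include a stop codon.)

Thr: 4 codons.
Cys: 2 codons.
Lys: 2 codons.
Val: 4 codons.
4 × 2 × 2 × 4 = 64.

64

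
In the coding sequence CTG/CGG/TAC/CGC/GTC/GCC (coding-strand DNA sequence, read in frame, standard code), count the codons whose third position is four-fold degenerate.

Codon 1 CTG (Leu): third position 4-fold.
Codon 2 CGG (Arg): third position 4-fold.
Codon 3 TAC (Tyr): third position 2-fold.
Codon 4 CGC (Arg): third position 4-fold.
Codon 5 GTC (Val): third position 4-fold.
Codon 6 GCC (Ala): third position 4-fold.
Four-fold degenerate third positions: 5.

5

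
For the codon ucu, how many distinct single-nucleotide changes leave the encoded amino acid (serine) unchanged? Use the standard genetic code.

3

Position 1: none → 0 synonymous.
Position 2: none → 0 synonymous.
Position 3: UCC, UCA, UCG → 3 synonymous.
Total: 0 + 0 + 3 = 3.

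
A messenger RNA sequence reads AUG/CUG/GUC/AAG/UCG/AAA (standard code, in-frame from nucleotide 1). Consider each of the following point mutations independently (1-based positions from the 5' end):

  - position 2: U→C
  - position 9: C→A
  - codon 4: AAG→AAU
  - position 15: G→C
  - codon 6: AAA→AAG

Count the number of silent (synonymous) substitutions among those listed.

Codon 1: AUG (Met) → ACG (Thr) — missense.
Codon 3: GUC (Val) → GUA (Val) — synonymous.
Codon 4: AAG (Lys) → AAU (Asn) — missense.
Codon 5: UCG (Ser) → UCC (Ser) — synonymous.
Codon 6: AAA (Lys) → AAG (Lys) — synonymous.
Synonymous: 3 of 5.

3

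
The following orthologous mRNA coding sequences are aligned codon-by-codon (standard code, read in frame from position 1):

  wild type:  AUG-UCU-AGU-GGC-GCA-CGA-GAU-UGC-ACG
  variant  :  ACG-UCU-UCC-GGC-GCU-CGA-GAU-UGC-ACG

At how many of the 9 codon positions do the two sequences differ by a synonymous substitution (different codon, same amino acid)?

2

Codon 1: AUG Met / ACG Thr — nonsynonymous.
Codon 2: UCU Ser / UCU Ser — identical.
Codon 3: AGU Ser / UCC Ser — synonymous.
Codon 4: GGC Gly / GGC Gly — identical.
Codon 5: GCA Ala / GCU Ala — synonymous.
Codon 6: CGA Arg / CGA Arg — identical.
Codon 7: GAU Asp / GAU Asp — identical.
Codon 8: UGC Cys / UGC Cys — identical.
Codon 9: ACG Thr / ACG Thr — identical.
Synonymous differences: 2.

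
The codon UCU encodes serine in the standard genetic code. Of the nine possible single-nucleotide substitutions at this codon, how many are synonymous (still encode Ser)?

Position 1: none → 0 synonymous.
Position 2: none → 0 synonymous.
Position 3: UCC, UCA, UCG → 3 synonymous.
Total: 0 + 0 + 3 = 3.

3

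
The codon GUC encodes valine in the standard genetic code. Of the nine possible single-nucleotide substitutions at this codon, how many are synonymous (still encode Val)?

3

Position 1: none → 0 synonymous.
Position 2: none → 0 synonymous.
Position 3: GUU, GUA, GUG → 3 synonymous.
Total: 0 + 0 + 3 = 3.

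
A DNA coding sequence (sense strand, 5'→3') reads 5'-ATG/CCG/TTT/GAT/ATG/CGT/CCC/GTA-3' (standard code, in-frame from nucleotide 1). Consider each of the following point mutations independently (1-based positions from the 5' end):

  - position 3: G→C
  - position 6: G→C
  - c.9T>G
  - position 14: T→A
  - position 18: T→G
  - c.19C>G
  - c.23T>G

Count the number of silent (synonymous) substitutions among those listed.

Codon 1: ATG (Met) → ATC (Ile) — missense.
Codon 2: CCG (Pro) → CCC (Pro) — synonymous.
Codon 3: TTT (Phe) → TTG (Leu) — missense.
Codon 5: ATG (Met) → AAG (Lys) — missense.
Codon 6: CGT (Arg) → CGG (Arg) — synonymous.
Codon 7: CCC (Pro) → GCC (Ala) — missense.
Codon 8: GTA (Val) → GGA (Gly) — missense.
Synonymous: 2 of 7.

2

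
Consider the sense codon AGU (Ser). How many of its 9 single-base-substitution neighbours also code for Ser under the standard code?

1

Position 1: none → 0 synonymous.
Position 2: none → 0 synonymous.
Position 3: AGC → 1 synonymous.
Total: 0 + 0 + 1 = 1.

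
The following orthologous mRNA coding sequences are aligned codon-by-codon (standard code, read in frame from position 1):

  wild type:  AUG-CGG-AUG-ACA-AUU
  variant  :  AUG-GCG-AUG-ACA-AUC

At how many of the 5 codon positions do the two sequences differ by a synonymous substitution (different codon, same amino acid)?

Codon 1: AUG Met / AUG Met — identical.
Codon 2: CGG Arg / GCG Ala — nonsynonymous.
Codon 3: AUG Met / AUG Met — identical.
Codon 4: ACA Thr / ACA Thr — identical.
Codon 5: AUU Ile / AUC Ile — synonymous.
Synonymous differences: 1.

1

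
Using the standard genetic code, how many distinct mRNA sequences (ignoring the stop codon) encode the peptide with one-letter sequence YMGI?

Tyr: 2 codons.
Met: 1 codon.
Gly: 4 codons.
Ile: 3 codons.
2 × 1 × 4 × 3 = 24.

24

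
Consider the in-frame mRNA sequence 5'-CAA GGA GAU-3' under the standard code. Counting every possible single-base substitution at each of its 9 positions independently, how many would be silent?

Codon 1 (CAA, Gln): 1 synonymous substitution.
Codon 2 (GGA, Gly): 3 synonymous substitutions.
Codon 3 (GAU, Asp): 1 synonymous substitution.
Total: 1 + 3 + 1 = 5.

5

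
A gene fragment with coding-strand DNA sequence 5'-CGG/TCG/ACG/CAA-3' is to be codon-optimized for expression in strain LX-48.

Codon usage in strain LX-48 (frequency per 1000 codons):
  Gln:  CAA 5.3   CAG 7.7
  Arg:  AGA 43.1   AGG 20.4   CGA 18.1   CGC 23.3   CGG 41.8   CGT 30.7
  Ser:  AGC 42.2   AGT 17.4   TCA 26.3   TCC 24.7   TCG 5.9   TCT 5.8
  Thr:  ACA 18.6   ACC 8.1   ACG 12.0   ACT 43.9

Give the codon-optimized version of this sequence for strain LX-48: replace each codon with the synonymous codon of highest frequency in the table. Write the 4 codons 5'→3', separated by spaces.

AGA AGC ACT CAG

Codon 1 (Arg): best is AGA at 43.1.
Codon 2 (Ser): best is AGC at 42.2.
Codon 3 (Thr): best is ACT at 43.9.
Codon 4 (Gln): best is CAG at 7.7.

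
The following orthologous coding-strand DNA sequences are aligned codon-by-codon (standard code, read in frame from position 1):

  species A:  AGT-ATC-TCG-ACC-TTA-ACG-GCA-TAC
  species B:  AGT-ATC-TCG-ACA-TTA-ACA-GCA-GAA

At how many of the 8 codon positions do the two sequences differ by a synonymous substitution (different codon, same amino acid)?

2

Codon 1: AGT Ser / AGT Ser — identical.
Codon 2: ATC Ile / ATC Ile — identical.
Codon 3: TCG Ser / TCG Ser — identical.
Codon 4: ACC Thr / ACA Thr — synonymous.
Codon 5: TTA Leu / TTA Leu — identical.
Codon 6: ACG Thr / ACA Thr — synonymous.
Codon 7: GCA Ala / GCA Ala — identical.
Codon 8: TAC Tyr / GAA Glu — nonsynonymous.
Synonymous differences: 2.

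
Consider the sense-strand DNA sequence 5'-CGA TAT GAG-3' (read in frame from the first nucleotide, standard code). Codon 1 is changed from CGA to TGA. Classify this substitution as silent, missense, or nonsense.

nonsense

Position 1 falls in codon 1: CGA → Arg.
After the substitution the codon is TGA → Stop.
The new codon is a stop codon, so this is a nonsense mutation.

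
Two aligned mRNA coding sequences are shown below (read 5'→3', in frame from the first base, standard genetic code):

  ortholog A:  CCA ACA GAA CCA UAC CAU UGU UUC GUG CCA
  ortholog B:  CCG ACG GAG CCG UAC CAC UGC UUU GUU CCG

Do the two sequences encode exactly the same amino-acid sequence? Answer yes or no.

yes

Codon 1: CCA Pro / CCG Pro — synonymous.
Codon 2: ACA Thr / ACG Thr — synonymous.
Codon 3: GAA Glu / GAG Glu — synonymous.
Codon 4: CCA Pro / CCG Pro — synonymous.
Codon 5: UAC Tyr / UAC Tyr — identical.
Codon 6: CAU His / CAC His — synonymous.
Codon 7: UGU Cys / UGC Cys — synonymous.
Codon 8: UUC Phe / UUU Phe — synonymous.
Codon 9: GUG Val / GUU Val — synonymous.
Codon 10: CCA Pro / CCG Pro — synonymous.
Nonsynonymous differences: 0 → same protein.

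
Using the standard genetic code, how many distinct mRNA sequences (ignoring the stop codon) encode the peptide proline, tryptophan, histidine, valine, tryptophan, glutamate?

Pro: 4 codons.
Trp: 1 codon.
His: 2 codons.
Val: 4 codons.
Trp: 1 codon.
Glu: 2 codons.
4 × 1 × 2 × 4 × 1 × 2 = 64.

64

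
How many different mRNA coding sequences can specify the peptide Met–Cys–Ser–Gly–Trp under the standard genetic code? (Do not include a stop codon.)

48

Met: 1 codon.
Cys: 2 codons.
Ser: 6 codons.
Gly: 4 codons.
Trp: 1 codon.
1 × 2 × 6 × 4 × 1 = 48.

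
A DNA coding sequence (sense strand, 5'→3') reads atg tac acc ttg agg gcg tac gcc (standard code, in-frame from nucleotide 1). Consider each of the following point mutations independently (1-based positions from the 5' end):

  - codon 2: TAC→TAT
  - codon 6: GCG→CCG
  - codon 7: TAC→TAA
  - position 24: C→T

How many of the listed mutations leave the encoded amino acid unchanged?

2

Codon 2: TAC (Tyr) → TAT (Tyr) — synonymous.
Codon 6: GCG (Ala) → CCG (Pro) — missense.
Codon 7: TAC (Tyr) → TAA (Stop) — nonsense.
Codon 8: GCC (Ala) → GCT (Ala) — synonymous.
Synonymous: 2 of 4.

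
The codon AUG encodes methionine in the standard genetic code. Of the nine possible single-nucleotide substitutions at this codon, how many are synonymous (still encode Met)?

0

Position 1: none → 0 synonymous.
Position 2: none → 0 synonymous.
Position 3: none → 0 synonymous.
Total: 0 + 0 + 0 = 0.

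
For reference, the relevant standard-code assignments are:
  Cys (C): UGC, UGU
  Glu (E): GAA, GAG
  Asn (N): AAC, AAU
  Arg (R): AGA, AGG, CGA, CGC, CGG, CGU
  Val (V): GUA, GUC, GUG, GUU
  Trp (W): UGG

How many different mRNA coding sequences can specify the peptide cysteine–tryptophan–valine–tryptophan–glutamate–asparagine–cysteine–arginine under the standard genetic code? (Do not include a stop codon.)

Cys: 2 codons.
Trp: 1 codon.
Val: 4 codons.
Trp: 1 codon.
Glu: 2 codons.
Asn: 2 codons.
Cys: 2 codons.
Arg: 6 codons.
2 × 1 × 4 × 1 × 2 × 2 × 2 × 6 = 384.

384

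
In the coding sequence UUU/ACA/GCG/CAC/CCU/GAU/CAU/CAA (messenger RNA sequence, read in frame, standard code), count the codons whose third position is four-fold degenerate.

3

Codon 1 UUU (Phe): third position 2-fold.
Codon 2 ACA (Thr): third position 4-fold.
Codon 3 GCG (Ala): third position 4-fold.
Codon 4 CAC (His): third position 2-fold.
Codon 5 CCU (Pro): third position 4-fold.
Codon 6 GAU (Asp): third position 2-fold.
Codon 7 CAU (His): third position 2-fold.
Codon 8 CAA (Gln): third position 2-fold.
Four-fold degenerate third positions: 3.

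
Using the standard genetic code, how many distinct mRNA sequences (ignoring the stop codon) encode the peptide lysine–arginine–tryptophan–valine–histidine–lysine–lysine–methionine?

384

Lys: 2 codons.
Arg: 6 codons.
Trp: 1 codon.
Val: 4 codons.
His: 2 codons.
Lys: 2 codons.
Lys: 2 codons.
Met: 1 codon.
2 × 6 × 1 × 4 × 2 × 2 × 2 × 1 = 384.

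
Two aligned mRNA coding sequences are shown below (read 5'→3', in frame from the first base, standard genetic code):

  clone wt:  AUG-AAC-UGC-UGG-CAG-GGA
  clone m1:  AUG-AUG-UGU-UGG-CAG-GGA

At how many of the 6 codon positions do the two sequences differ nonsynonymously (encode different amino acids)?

1

Codon 1: AUG Met / AUG Met — identical.
Codon 2: AAC Asn / AUG Met — nonsynonymous.
Codon 3: UGC Cys / UGU Cys — synonymous.
Codon 4: UGG Trp / UGG Trp — identical.
Codon 5: CAG Gln / CAG Gln — identical.
Codon 6: GGA Gly / GGA Gly — identical.
Nonsynonymous differences: 1.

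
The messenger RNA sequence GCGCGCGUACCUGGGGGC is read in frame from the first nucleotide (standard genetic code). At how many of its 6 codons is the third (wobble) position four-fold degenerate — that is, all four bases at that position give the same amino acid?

6

Codon 1 GCG (Ala): third position 4-fold.
Codon 2 CGC (Arg): third position 4-fold.
Codon 3 GUA (Val): third position 4-fold.
Codon 4 CCU (Pro): third position 4-fold.
Codon 5 GGG (Gly): third position 4-fold.
Codon 6 GGC (Gly): third position 4-fold.
Four-fold degenerate third positions: 6.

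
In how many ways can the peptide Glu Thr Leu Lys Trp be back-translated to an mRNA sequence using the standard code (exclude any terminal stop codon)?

96

Glu: 2 codons.
Thr: 4 codons.
Leu: 6 codons.
Lys: 2 codons.
Trp: 1 codon.
2 × 4 × 6 × 2 × 1 = 96.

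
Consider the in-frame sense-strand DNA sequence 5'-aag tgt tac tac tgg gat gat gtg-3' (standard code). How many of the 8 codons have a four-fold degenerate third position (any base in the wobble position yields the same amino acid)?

1

Codon 1 AAG (Lys): third position 2-fold.
Codon 2 TGT (Cys): third position 2-fold.
Codon 3 TAC (Tyr): third position 2-fold.
Codon 4 TAC (Tyr): third position 2-fold.
Codon 5 TGG (Trp): third position 1-fold.
Codon 6 GAT (Asp): third position 2-fold.
Codon 7 GAT (Asp): third position 2-fold.
Codon 8 GTG (Val): third position 4-fold.
Four-fold degenerate third positions: 1.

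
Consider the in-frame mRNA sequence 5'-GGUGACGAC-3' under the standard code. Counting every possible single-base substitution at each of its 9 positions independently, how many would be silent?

Codon 1 (GGU, Gly): 3 synonymous substitutions.
Codon 2 (GAC, Asp): 1 synonymous substitution.
Codon 3 (GAC, Asp): 1 synonymous substitution.
Total: 3 + 1 + 1 = 5.

5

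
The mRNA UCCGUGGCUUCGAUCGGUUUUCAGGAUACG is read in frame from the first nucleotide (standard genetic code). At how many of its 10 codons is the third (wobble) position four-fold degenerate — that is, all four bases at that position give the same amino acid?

6

Codon 1 UCC (Ser): third position 4-fold.
Codon 2 GUG (Val): third position 4-fold.
Codon 3 GCU (Ala): third position 4-fold.
Codon 4 UCG (Ser): third position 4-fold.
Codon 5 AUC (Ile): third position 3-fold.
Codon 6 GGU (Gly): third position 4-fold.
Codon 7 UUU (Phe): third position 2-fold.
Codon 8 CAG (Gln): third position 2-fold.
Codon 9 GAU (Asp): third position 2-fold.
Codon 10 ACG (Thr): third position 4-fold.
Four-fold degenerate third positions: 6.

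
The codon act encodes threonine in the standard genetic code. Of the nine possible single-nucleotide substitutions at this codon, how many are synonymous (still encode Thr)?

Position 1: none → 0 synonymous.
Position 2: none → 0 synonymous.
Position 3: ACC, ACA, ACG → 3 synonymous.
Total: 0 + 0 + 3 = 3.

3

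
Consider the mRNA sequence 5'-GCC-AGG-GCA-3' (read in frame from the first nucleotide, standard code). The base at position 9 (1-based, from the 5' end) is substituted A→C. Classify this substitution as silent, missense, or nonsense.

Position 9 falls in codon 3: GCA → Ala.
After the substitution the codon is GCC → Ala.
Both encode Ala, so the change is synonymous.

silent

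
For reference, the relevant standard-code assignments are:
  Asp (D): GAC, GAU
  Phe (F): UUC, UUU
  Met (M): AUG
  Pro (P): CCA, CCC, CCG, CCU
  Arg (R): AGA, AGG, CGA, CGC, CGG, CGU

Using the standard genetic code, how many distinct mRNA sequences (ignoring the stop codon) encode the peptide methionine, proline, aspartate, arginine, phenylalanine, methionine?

96

Met: 1 codon.
Pro: 4 codons.
Asp: 2 codons.
Arg: 6 codons.
Phe: 2 codons.
Met: 1 codon.
1 × 4 × 2 × 6 × 2 × 1 = 96.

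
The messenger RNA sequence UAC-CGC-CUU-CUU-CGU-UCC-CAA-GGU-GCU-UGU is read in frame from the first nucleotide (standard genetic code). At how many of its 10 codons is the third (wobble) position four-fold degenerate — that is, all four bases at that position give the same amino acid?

Codon 1 UAC (Tyr): third position 2-fold.
Codon 2 CGC (Arg): third position 4-fold.
Codon 3 CUU (Leu): third position 4-fold.
Codon 4 CUU (Leu): third position 4-fold.
Codon 5 CGU (Arg): third position 4-fold.
Codon 6 UCC (Ser): third position 4-fold.
Codon 7 CAA (Gln): third position 2-fold.
Codon 8 GGU (Gly): third position 4-fold.
Codon 9 GCU (Ala): third position 4-fold.
Codon 10 UGU (Cys): third position 2-fold.
Four-fold degenerate third positions: 7.

7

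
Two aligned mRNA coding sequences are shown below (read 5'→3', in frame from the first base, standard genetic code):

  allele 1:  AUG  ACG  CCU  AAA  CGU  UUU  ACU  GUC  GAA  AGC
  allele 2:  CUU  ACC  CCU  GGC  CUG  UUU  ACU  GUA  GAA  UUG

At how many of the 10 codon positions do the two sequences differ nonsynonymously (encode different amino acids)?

Codon 1: AUG Met / CUU Leu — nonsynonymous.
Codon 2: ACG Thr / ACC Thr — synonymous.
Codon 3: CCU Pro / CCU Pro — identical.
Codon 4: AAA Lys / GGC Gly — nonsynonymous.
Codon 5: CGU Arg / CUG Leu — nonsynonymous.
Codon 6: UUU Phe / UUU Phe — identical.
Codon 7: ACU Thr / ACU Thr — identical.
Codon 8: GUC Val / GUA Val — synonymous.
Codon 9: GAA Glu / GAA Glu — identical.
Codon 10: AGC Ser / UUG Leu — nonsynonymous.
Nonsynonymous differences: 4.

4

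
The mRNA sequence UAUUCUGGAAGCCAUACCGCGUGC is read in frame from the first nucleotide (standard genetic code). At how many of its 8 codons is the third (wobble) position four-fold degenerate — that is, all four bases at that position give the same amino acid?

Codon 1 UAU (Tyr): third position 2-fold.
Codon 2 UCU (Ser): third position 4-fold.
Codon 3 GGA (Gly): third position 4-fold.
Codon 4 AGC (Ser): third position 2-fold.
Codon 5 CAU (His): third position 2-fold.
Codon 6 ACC (Thr): third position 4-fold.
Codon 7 GCG (Ala): third position 4-fold.
Codon 8 UGC (Cys): third position 2-fold.
Four-fold degenerate third positions: 4.

4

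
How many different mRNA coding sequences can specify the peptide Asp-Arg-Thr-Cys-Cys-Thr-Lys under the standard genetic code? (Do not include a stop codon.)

1536

Asp: 2 codons.
Arg: 6 codons.
Thr: 4 codons.
Cys: 2 codons.
Cys: 2 codons.
Thr: 4 codons.
Lys: 2 codons.
2 × 6 × 4 × 2 × 2 × 4 × 2 = 1536.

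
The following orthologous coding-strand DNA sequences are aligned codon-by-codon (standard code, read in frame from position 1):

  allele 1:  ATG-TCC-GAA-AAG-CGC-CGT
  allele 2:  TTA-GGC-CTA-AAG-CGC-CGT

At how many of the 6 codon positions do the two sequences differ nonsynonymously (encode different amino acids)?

3

Codon 1: ATG Met / TTA Leu — nonsynonymous.
Codon 2: TCC Ser / GGC Gly — nonsynonymous.
Codon 3: GAA Glu / CTA Leu — nonsynonymous.
Codon 4: AAG Lys / AAG Lys — identical.
Codon 5: CGC Arg / CGC Arg — identical.
Codon 6: CGT Arg / CGT Arg — identical.
Nonsynonymous differences: 3.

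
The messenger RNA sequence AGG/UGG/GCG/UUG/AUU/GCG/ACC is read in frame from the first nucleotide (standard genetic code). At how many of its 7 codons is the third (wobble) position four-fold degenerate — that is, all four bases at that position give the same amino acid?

3

Codon 1 AGG (Arg): third position 2-fold.
Codon 2 UGG (Trp): third position 1-fold.
Codon 3 GCG (Ala): third position 4-fold.
Codon 4 UUG (Leu): third position 2-fold.
Codon 5 AUU (Ile): third position 3-fold.
Codon 6 GCG (Ala): third position 4-fold.
Codon 7 ACC (Thr): third position 4-fold.
Four-fold degenerate third positions: 3.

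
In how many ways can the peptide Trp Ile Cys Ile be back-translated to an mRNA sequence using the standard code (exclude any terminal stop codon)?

Trp: 1 codon.
Ile: 3 codons.
Cys: 2 codons.
Ile: 3 codons.
1 × 3 × 2 × 3 = 18.

18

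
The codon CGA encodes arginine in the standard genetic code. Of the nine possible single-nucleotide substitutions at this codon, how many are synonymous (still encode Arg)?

4

Position 1: AGA → 1 synonymous.
Position 2: none → 0 synonymous.
Position 3: CGT, CGC, CGG → 3 synonymous.
Total: 1 + 0 + 3 = 4.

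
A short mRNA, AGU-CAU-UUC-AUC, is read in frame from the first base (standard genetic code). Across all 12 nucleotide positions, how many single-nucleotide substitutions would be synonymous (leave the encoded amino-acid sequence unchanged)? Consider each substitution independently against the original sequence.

5

Codon 1 (AGU, Ser): 1 synonymous substitution.
Codon 2 (CAU, His): 1 synonymous substitution.
Codon 3 (UUC, Phe): 1 synonymous substitution.
Codon 4 (AUC, Ile): 2 synonymous substitutions.
Total: 1 + 1 + 1 + 2 = 5.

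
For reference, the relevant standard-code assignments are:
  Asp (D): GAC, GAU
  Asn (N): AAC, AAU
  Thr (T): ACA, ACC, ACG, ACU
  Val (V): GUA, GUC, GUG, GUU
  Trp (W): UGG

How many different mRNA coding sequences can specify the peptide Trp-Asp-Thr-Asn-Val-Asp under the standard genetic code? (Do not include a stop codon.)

Trp: 1 codon.
Asp: 2 codons.
Thr: 4 codons.
Asn: 2 codons.
Val: 4 codons.
Asp: 2 codons.
1 × 2 × 4 × 2 × 4 × 2 = 128.

128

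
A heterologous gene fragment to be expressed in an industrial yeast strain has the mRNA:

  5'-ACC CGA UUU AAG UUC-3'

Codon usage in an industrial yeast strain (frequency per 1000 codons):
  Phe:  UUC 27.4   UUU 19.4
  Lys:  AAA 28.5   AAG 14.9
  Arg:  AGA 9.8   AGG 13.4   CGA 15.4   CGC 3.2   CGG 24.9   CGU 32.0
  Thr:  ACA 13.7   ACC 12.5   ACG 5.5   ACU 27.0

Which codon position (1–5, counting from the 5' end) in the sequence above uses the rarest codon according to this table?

Codon 1 ACC (Thr): 12.5 per 1000.
Codon 2 CGA (Arg): 15.4 per 1000.
Codon 3 UUU (Phe): 19.4 per 1000.
Codon 4 AAG (Lys): 14.9 per 1000.
Codon 5 UUC (Phe): 27.4 per 1000.
Lowest frequency is 12.5 at codon 1.

1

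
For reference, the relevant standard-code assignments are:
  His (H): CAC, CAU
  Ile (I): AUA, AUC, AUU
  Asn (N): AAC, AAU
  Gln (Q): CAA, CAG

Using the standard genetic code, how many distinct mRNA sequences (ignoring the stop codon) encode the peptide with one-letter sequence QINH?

Gln: 2 codons.
Ile: 3 codons.
Asn: 2 codons.
His: 2 codons.
2 × 3 × 2 × 2 = 24.

24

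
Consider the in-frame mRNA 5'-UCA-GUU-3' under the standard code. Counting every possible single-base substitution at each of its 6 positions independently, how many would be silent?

Codon 1 (UCA, Ser): 3 synonymous substitutions.
Codon 2 (GUU, Val): 3 synonymous substitutions.
Total: 3 + 3 = 6.

6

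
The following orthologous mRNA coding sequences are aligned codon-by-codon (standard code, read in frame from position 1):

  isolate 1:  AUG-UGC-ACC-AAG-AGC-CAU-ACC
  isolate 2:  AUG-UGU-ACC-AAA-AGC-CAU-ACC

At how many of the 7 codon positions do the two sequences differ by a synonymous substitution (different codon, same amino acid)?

Codon 1: AUG Met / AUG Met — identical.
Codon 2: UGC Cys / UGU Cys — synonymous.
Codon 3: ACC Thr / ACC Thr — identical.
Codon 4: AAG Lys / AAA Lys — synonymous.
Codon 5: AGC Ser / AGC Ser — identical.
Codon 6: CAU His / CAU His — identical.
Codon 7: ACC Thr / ACC Thr — identical.
Synonymous differences: 2.

2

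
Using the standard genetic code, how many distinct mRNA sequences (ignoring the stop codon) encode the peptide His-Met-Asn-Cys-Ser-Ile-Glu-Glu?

His: 2 codons.
Met: 1 codon.
Asn: 2 codons.
Cys: 2 codons.
Ser: 6 codons.
Ile: 3 codons.
Glu: 2 codons.
Glu: 2 codons.
2 × 1 × 2 × 2 × 6 × 3 × 2 × 2 = 576.

576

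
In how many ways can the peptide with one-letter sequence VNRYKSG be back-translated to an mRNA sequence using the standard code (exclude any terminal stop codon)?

Val: 4 codons.
Asn: 2 codons.
Arg: 6 codons.
Tyr: 2 codons.
Lys: 2 codons.
Ser: 6 codons.
Gly: 4 codons.
4 × 2 × 6 × 2 × 2 × 6 × 4 = 4608.

4608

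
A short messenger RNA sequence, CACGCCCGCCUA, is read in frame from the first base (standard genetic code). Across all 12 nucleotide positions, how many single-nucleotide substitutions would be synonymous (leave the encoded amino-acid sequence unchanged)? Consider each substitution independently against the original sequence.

11

Codon 1 (CAC, His): 1 synonymous substitution.
Codon 2 (GCC, Ala): 3 synonymous substitutions.
Codon 3 (CGC, Arg): 3 synonymous substitutions.
Codon 4 (CUA, Leu): 4 synonymous substitutions.
Total: 1 + 3 + 3 + 4 = 11.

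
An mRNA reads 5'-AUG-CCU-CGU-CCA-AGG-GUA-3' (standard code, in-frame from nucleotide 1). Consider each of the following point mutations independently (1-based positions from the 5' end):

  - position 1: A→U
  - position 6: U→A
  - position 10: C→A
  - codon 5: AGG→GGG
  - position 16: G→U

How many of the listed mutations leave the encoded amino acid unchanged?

1

Codon 1: AUG (Met) → UUG (Leu) — missense.
Codon 2: CCU (Pro) → CCA (Pro) — synonymous.
Codon 4: CCA (Pro) → ACA (Thr) — missense.
Codon 5: AGG (Arg) → GGG (Gly) — missense.
Codon 6: GUA (Val) → UUA (Leu) — missense.
Synonymous: 1 of 5.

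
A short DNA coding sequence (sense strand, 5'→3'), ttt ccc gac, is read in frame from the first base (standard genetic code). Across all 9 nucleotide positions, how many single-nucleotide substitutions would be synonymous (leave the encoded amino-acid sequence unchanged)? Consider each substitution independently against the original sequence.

Codon 1 (TTT, Phe): 1 synonymous substitution.
Codon 2 (CCC, Pro): 3 synonymous substitutions.
Codon 3 (GAC, Asp): 1 synonymous substitution.
Total: 1 + 3 + 1 = 5.

5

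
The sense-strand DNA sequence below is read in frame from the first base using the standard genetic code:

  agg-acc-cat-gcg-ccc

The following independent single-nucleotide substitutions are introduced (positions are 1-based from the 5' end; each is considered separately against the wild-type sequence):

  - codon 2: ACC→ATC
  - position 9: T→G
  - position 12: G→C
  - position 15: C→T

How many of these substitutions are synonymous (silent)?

Codon 2: ACC (Thr) → ATC (Ile) — missense.
Codon 3: CAT (His) → CAG (Gln) — missense.
Codon 4: GCG (Ala) → GCC (Ala) — synonymous.
Codon 5: CCC (Pro) → CCT (Pro) — synonymous.
Synonymous: 2 of 4.

2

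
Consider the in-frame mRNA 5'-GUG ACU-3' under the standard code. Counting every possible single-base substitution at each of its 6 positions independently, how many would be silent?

Codon 1 (GUG, Val): 3 synonymous substitutions.
Codon 2 (ACU, Thr): 3 synonymous substitutions.
Total: 3 + 3 = 6.

6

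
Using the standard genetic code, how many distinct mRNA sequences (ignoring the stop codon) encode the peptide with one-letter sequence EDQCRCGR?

Glu: 2 codons.
Asp: 2 codons.
Gln: 2 codons.
Cys: 2 codons.
Arg: 6 codons.
Cys: 2 codons.
Gly: 4 codons.
Arg: 6 codons.
2 × 2 × 2 × 2 × 6 × 2 × 4 × 6 = 4608.

4608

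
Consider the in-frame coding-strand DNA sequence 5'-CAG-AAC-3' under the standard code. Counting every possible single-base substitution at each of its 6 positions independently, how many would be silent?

2

Codon 1 (CAG, Gln): 1 synonymous substitution.
Codon 2 (AAC, Asn): 1 synonymous substitution.
Total: 1 + 1 = 2.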